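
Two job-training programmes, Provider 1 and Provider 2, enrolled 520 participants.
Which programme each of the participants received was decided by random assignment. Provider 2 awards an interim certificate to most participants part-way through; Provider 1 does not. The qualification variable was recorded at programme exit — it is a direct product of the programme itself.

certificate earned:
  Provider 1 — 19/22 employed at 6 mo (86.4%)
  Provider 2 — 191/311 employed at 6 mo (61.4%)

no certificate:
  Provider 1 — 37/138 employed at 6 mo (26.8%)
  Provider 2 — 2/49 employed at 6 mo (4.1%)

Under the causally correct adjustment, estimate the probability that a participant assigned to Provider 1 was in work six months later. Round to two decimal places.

0.35

The qualification attained during the programme-specific comparison favours Provider 1 throughout, but the pooled figures favour Provider 2. The question is whether to condition on qualification attained during the programme.
Stratifying would compare programmes among participants the programmes themselves sorted into qualification attained during the programme groups — a form of selection on an intermediate. The unconditioned pooled rates give the total causal effect.
So P(outcome | do(Provider 1)) is just the pooled rate for Provider 1: 56/160 = 0.350.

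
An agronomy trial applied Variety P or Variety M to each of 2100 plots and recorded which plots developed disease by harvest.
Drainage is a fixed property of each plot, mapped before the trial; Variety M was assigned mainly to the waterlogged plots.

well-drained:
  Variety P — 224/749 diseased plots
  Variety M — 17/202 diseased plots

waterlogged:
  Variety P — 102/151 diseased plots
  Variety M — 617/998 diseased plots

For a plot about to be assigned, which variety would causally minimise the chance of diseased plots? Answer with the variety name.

Variety M

Here field drainage is a common cause — it drives both which variety a case falls under and the outcome. The crude comparison mixes populations; the stratum-specific rates are the causally relevant ones.
Within each level — well-drained: 29.9% vs 8.4%; waterlogged: 67.5% vs 61.8% — Variety M is lower every time.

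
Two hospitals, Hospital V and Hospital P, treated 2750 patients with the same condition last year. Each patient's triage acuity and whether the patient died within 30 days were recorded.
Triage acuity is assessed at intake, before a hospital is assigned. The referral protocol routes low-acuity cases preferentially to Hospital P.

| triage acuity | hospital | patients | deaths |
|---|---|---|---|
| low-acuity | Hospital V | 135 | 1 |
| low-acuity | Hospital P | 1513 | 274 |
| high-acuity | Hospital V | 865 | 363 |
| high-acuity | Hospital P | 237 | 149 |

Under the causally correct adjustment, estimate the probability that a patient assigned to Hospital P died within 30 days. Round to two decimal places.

0.36

The stratified and pooled comparisons disagree (Hospital V wins within each triage acuity; Hospital P wins overall), so the answer turns on the causal role of triage acuity.
Nothing the hospital does changes triage acuity; the imbalance is an allocation artefact. With triage acuity also predicting the outcome, the pooled figure is confounded, and the within-stratum comparison is the causal one.
Standardising Hospital P to the population triage acuity mix: 0.599·274/1513 + 0.401·149/237 = 0.360.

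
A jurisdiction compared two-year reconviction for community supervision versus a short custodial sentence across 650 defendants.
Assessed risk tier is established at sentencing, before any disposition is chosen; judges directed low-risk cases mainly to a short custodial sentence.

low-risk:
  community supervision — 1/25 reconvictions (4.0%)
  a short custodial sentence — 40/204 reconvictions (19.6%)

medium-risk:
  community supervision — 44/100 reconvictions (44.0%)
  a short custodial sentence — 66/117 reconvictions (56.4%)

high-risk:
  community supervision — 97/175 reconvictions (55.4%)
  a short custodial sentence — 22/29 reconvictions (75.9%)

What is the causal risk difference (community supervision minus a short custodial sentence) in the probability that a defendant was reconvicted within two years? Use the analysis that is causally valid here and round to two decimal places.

-0.16

The assessed risk tier-specific comparison favours community supervision throughout, but the pooled figures favour a short custodial sentence. The question is whether to condition on assessed risk tier.
Here assessed risk tier is a common cause — it drives both which disposition a case falls under and the outcome. The crude comparison mixes populations; the stratum-specific rates are the causally relevant ones.
Adjusting over the population distribution of assessed risk tier: 0.352·(0.040−0.196) + 0.334·(0.440−0.564) + 0.314·(0.554−0.759) = -0.161.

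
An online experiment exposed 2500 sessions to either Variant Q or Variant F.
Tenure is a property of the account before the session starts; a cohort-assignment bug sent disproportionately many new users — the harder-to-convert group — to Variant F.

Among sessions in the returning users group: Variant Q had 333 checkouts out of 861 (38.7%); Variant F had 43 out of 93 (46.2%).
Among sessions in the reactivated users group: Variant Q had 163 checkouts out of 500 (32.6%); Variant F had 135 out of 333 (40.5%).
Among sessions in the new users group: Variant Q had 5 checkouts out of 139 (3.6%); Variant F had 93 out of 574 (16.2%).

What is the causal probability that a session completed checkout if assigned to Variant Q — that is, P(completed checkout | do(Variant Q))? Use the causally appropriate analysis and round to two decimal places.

0.27

The stratified and pooled comparisons disagree (Variant F wins within each user tenure; Variant Q wins overall), so the answer turns on the causal role of user tenure.
Nothing the variant does changes user tenure; the imbalance is an allocation artefact. With user tenure also predicting the outcome, the pooled figure is confounded, and the within-stratum comparison is the causal one.
Standardising Variant Q to the population user tenure mix: 0.382·333/861 + 0.333·163/500 + 0.285·5/139 = 0.266.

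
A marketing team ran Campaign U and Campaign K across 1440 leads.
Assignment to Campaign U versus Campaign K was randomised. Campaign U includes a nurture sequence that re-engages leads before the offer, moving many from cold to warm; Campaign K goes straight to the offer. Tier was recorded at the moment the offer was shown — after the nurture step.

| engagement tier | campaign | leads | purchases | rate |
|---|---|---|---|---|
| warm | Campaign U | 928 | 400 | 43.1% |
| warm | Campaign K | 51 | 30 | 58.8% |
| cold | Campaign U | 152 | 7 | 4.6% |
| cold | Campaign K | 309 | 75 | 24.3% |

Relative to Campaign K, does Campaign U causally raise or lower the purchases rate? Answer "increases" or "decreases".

increases

Engagement tier is downstream of the campaign. One should not condition on a consequence of treatment, so the overall rates are the right comparison.
Pooled: Campaign U 37.7% vs Campaign K 29.2%; Campaign U is higher overall.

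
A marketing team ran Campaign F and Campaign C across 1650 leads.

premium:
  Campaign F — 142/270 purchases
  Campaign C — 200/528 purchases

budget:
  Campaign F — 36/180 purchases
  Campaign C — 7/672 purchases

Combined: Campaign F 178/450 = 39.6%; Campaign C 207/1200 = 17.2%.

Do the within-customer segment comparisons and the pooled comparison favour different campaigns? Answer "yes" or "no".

no

Within each customer segment level (premium 52.6% vs 37.9%; budget 20.0% vs 1.0%), Campaign F has the higher rate every time. Pooled: 39.6% vs 17.2% — Campaign F has the higher rate overall. They agree.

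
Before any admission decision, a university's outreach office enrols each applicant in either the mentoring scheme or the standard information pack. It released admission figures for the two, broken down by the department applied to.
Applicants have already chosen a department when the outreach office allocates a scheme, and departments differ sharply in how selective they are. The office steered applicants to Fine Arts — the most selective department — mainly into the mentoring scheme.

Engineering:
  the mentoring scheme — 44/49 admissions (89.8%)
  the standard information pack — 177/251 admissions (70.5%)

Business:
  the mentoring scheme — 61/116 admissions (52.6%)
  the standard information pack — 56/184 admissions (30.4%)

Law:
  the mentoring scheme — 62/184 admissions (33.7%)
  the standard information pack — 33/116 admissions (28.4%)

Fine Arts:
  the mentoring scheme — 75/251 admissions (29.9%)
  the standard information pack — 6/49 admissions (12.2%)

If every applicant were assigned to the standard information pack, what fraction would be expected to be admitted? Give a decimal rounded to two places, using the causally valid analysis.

Department satisfies the back-door criterion: it is not a descendant of the outreach scheme, and it blocks the spurious path from outreach scheme to outcome. Adjusting for it (i.e., using the within-department rates) gives the causal effect.
Standardising the standard information pack to the population department mix: 0.250·177/251 + 0.250·56/184 + 0.250·33/116 + 0.250·6/49 = 0.354.

0.35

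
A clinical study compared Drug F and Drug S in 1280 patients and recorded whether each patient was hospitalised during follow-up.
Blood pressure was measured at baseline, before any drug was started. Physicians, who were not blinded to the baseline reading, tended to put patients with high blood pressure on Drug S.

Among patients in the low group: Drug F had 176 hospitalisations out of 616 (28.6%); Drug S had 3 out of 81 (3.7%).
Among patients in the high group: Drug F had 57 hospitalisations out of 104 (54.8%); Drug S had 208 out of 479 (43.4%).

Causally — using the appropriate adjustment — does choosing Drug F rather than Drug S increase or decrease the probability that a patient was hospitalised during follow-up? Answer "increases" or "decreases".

Blood pressure satisfies the back-door criterion: it is not a descendant of the drug, and it blocks the spurious path from drug to outcome. Adjusting for it (i.e., using the within-blood pressure rates) gives the causal effect.
Within each level — low: 28.6% vs 3.7%; high: 54.8% vs 43.4% — Drug S is lower every time.

increases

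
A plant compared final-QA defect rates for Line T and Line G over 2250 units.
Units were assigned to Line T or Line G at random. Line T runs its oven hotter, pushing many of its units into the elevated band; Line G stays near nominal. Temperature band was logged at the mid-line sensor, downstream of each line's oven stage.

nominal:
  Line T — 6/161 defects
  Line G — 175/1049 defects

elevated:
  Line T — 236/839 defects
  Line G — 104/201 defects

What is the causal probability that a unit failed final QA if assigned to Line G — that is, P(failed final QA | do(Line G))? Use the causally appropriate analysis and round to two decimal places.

In-process temperature band here is a post-treatment variable shaped by the line; conditioning on it would introduce bias rather than remove it. The overall comparison is the causal one.
So P(outcome | do(Line G)) is just the pooled rate for Line G: 279/1250 = 0.223.

0.22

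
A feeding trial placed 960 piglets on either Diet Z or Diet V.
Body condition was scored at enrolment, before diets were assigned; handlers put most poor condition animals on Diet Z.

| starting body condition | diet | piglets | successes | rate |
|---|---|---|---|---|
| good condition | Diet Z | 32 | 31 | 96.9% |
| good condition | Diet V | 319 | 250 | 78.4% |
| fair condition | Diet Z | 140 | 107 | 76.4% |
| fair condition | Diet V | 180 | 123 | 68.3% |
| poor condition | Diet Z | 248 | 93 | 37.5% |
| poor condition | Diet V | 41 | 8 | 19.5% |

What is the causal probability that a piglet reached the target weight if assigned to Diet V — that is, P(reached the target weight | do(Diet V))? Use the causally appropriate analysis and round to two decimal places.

0.57

Within every starting body condition level Diet Z has the higher rate, yet pooled Diet V does — Simpson's reversal.
The imbalance in starting body condition arose from how piglets were allocated, not from anything the diet did; and starting body condition independently affects the outcome. The pooled gap is confounded — condition on starting body condition.
Standardising Diet V to the population starting body condition mix: 0.366·250/319 + 0.333·123/180 + 0.301·8/41 = 0.573.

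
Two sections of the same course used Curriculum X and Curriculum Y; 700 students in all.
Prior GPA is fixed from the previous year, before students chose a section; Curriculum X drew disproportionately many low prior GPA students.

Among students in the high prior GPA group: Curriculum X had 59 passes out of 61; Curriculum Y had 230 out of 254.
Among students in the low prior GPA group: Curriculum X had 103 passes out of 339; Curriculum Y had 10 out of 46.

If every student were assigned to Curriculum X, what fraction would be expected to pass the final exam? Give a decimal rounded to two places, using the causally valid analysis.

0.60

Prior GPA band differs across teaching methods for reasons unrelated to any effect of the teaching method itself, and it separately predicts the outcome — a classic confounder. We must compare within prior GPA band levels.
Standardising Curriculum X to the population prior GPA band mix: 0.450·59/61 + 0.550·103/339 = 0.602.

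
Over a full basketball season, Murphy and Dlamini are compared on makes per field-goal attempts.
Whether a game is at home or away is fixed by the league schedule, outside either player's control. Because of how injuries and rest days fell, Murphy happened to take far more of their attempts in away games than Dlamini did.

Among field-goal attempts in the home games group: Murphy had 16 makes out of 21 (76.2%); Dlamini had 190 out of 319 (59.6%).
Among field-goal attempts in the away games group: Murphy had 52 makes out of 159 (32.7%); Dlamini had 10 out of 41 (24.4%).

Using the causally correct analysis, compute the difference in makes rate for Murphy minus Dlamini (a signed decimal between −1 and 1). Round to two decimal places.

+0.14

Within every game venue level Murphy has the higher rate, yet pooled Dlamini does — Simpson's reversal.
Nothing the player does changes game venue; the imbalance is an allocation artefact. With game venue also predicting the outcome, the pooled figure is confounded, and the within-stratum comparison is the causal one.
Adjusting over the population distribution of game venue: 0.630·(0.762−0.596) + 0.370·(0.327−0.244) = +0.135.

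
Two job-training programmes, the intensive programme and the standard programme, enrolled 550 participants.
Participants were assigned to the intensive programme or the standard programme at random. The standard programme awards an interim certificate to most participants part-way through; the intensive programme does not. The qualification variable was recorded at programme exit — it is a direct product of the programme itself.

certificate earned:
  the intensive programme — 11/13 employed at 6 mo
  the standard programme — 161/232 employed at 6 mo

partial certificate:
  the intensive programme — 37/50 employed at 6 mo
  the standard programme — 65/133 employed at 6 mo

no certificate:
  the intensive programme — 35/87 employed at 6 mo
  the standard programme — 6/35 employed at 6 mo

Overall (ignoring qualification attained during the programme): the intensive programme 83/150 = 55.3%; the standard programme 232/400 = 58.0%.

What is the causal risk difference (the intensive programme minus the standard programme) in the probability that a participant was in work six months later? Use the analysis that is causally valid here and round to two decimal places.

Qualification attained during the programme is recorded after the programme and is itself shifted by it — it sits on the causal path from programme to outcome. Conditioning on a mediator would strip out part of the effect we want; the pooled comparison gives the total causal effect.
The causal difference is the pooled difference: 0.553 − 0.580 = -0.027.

-0.03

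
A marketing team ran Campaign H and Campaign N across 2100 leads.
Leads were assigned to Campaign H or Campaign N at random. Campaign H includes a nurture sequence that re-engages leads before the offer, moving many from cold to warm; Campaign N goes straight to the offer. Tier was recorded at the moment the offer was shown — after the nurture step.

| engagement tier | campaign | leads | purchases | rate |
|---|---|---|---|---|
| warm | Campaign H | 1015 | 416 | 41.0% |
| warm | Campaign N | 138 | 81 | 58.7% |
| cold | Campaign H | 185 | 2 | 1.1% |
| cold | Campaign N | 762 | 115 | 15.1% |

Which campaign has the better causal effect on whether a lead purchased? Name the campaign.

Campaign H

Within every engagement tier level Campaign N has the higher rate, yet pooled Campaign H does — Simpson's reversal.
Engagement tier is recorded after the campaign and is itself shifted by it — it sits on the causal path from campaign to outcome. Conditioning on a mediator would strip out part of the effect we want; the pooled comparison gives the total causal effect.
Pooled: Campaign H 34.8% vs Campaign N 21.8%; Campaign H is higher overall.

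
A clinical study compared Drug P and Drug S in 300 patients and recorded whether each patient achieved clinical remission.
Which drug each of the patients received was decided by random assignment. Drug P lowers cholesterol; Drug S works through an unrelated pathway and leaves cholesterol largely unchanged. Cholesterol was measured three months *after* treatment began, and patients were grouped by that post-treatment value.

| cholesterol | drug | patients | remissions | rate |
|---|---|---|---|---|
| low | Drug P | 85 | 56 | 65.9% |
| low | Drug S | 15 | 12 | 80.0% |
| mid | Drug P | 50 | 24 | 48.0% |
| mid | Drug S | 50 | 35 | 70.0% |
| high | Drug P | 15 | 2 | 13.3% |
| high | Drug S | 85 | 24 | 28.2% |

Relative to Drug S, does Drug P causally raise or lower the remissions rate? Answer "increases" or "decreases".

increases

The cholesterol-specific comparison favours Drug S throughout, but the pooled figures favour Drug P. The question is whether to condition on cholesterol.
Cholesterol lies on the pathway drug → cholesterol → outcome, so adjusting for it blocks the indirect effect. For the total causal effect of drug, use the unadjusted pooled rates.
Pooled: Drug P 54.7% vs Drug S 47.3%; Drug P is higher overall.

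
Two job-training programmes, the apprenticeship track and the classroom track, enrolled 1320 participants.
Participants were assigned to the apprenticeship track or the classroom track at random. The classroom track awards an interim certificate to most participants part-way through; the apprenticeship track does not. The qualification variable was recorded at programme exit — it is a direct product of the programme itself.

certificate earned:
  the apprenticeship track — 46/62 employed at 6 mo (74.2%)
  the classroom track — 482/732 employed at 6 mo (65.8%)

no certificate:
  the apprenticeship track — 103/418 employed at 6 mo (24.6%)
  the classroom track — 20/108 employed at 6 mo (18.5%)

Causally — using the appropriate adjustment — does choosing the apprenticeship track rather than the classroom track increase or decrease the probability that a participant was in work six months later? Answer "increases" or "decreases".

decreases

Qualification attained during the programme is downstream of the programme. One should not condition on a consequence of treatment, so the overall rates are the right comparison.
Pooled: the apprenticeship track 31.0% vs the classroom track 59.8%; the classroom track is higher overall.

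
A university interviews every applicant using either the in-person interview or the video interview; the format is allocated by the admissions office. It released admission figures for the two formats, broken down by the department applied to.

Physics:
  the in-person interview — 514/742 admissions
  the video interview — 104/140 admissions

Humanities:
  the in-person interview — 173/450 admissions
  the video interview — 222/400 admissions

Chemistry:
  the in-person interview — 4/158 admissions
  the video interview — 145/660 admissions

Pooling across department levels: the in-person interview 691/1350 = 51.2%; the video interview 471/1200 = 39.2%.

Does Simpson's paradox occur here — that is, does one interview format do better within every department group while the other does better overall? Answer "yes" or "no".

yes

Within each department level (Physics 69.3% vs 74.3%; Humanities 38.4% vs 55.5%; Chemistry 2.5% vs 22.0%), the video interview has the higher rate every time. Pooled: 51.2% vs 39.2% — the in-person interview has the higher rate overall. The two comparisons disagree.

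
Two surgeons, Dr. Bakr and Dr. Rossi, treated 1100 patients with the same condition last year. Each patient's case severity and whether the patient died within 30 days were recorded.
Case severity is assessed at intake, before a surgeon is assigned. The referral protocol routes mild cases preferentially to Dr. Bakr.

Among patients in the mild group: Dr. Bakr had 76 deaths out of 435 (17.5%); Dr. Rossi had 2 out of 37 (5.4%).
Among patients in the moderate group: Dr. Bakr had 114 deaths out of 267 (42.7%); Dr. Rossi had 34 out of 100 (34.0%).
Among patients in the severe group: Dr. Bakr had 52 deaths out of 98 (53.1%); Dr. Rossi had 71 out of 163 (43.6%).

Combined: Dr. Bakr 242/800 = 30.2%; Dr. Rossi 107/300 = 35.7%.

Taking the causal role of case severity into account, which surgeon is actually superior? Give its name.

Dr. Rossi

The case severity-specific comparison favours Dr. Rossi throughout, but the pooled figures favour Dr. Bakr. The question is whether to condition on case severity.
Here case severity is a common cause — it drives both which surgeon a case falls under and the outcome. The crude comparison mixes populations; the stratum-specific rates are the causally relevant ones.
Within each level — mild: 17.5% vs 5.4%; moderate: 42.7% vs 34.0%; severe: 53.1% vs 43.6% — Dr. Rossi is lower every time.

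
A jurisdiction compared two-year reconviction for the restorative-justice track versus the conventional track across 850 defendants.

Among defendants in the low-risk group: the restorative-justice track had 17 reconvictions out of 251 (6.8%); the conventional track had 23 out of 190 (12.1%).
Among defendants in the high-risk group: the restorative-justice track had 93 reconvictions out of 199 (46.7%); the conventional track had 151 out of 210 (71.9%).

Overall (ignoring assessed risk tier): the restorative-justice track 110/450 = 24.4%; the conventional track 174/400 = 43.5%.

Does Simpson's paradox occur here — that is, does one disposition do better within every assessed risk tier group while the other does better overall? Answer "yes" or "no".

no

Within each assessed risk tier level (low-risk 6.8% vs 12.1%; high-risk 46.7% vs 71.9%), the restorative-justice track has the lower rate every time. Pooled: 24.4% vs 43.5% — the restorative-justice track has the lower rate overall. They agree.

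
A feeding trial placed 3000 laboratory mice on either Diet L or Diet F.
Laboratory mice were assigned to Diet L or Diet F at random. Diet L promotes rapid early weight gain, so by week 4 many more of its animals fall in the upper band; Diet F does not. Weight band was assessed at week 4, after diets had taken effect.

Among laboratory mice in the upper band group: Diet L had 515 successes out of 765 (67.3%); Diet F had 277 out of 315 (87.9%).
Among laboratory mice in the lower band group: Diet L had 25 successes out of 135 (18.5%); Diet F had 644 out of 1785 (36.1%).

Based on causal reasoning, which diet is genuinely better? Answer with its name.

Diet L

The week-4 weight band-specific comparison favours Diet F throughout, but the pooled figures favour Diet L. The question is whether to condition on week-4 weight band.
Week-4 weight band here is a post-treatment variable shaped by the diet; conditioning on it would introduce bias rather than remove it. The overall comparison is the causal one.
Pooled: Diet L 60.0% vs Diet F 43.9%; Diet L is higher overall.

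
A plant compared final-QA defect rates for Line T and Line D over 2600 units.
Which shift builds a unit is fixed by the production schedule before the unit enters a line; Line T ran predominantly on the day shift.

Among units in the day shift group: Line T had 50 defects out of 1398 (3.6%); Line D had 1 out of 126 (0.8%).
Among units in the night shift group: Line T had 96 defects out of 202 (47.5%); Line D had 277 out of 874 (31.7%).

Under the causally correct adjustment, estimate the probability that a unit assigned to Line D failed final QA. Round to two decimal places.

0.14

Within every shift level Line D has the lower rate, yet pooled Line T does — Simpson's reversal.
The imbalance in shift arose from how units were allocated, not from anything the line did; and shift independently affects the outcome. The pooled gap is confounded — condition on shift.
Standardising Line D to the population shift mix: 0.586·1/126 + 0.414·277/874 = 0.136.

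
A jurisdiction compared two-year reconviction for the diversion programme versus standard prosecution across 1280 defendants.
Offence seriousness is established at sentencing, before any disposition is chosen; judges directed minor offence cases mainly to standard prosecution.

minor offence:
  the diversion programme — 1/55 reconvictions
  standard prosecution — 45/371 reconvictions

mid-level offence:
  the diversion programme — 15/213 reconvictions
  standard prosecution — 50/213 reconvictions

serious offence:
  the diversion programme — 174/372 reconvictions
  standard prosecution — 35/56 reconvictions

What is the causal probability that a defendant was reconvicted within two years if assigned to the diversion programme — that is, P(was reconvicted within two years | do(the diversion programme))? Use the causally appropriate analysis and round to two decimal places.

Offence seriousness differs across dispositions for reasons unrelated to any effect of the disposition itself, and it separately predicts the outcome — a classic confounder. We must compare within offence seriousness levels.
Standardising the diversion programme to the population offence seriousness mix: 0.333·1/55 + 0.333·15/213 + 0.334·174/372 = 0.186.

0.19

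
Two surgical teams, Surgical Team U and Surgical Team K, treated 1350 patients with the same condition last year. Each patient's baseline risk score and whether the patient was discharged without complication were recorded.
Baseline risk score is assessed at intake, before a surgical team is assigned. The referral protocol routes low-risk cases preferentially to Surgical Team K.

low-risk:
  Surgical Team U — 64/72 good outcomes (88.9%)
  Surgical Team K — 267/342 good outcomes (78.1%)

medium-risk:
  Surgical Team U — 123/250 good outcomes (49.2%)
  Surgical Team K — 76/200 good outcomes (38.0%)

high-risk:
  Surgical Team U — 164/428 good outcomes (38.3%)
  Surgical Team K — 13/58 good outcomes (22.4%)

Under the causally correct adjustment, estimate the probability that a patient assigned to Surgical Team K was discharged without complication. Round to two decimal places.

Baseline risk score is set before the surgical team has any effect — it is not caused by the surgical team — and it independently drives the outcome. That makes it a confounder, so the causal comparison is within baseline risk score levels.
Standardising Surgical Team K to the population baseline risk score mix: 0.307·267/342 + 0.333·76/200 + 0.360·13/58 = 0.447.

0.45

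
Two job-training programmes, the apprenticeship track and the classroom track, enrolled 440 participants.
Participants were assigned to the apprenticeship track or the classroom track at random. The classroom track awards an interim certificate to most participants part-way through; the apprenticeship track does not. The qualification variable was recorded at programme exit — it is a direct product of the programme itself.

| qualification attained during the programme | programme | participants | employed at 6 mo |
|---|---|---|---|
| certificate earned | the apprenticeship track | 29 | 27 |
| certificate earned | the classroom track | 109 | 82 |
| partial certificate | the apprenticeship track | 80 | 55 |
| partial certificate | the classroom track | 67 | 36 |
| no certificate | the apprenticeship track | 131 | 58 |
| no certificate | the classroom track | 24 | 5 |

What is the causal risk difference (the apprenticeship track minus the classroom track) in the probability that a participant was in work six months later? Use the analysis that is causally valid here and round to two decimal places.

-0.03

The stratified and pooled comparisons disagree (the apprenticeship track wins within each qualification attained during the programme; the classroom track wins overall), so the answer turns on the causal role of qualification attained during the programme.
Qualification attained during the programme is recorded after the programme and is itself shifted by it — it sits on the causal path from programme to outcome. Conditioning on a mediator would strip out part of the effect we want; the pooled comparison gives the total causal effect.
The causal difference is the pooled difference: 0.583 − 0.615 = -0.032.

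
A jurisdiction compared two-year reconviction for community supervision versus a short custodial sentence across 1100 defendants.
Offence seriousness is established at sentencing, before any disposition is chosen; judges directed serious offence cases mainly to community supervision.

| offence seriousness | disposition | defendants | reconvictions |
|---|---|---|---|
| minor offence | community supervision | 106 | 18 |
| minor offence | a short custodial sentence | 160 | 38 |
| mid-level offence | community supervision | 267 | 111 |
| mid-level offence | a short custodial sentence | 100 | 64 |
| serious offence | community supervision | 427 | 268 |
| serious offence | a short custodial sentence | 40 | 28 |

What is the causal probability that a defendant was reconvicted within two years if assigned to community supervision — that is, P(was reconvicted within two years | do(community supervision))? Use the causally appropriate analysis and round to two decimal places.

community supervision is lower inside every offence seriousness stratum but a short custodial sentence is lower in aggregate. Whether to stratify depends on how offence seriousness relates to the disposition.
Here offence seriousness is a common cause — it drives both which disposition a case falls under and the outcome. The crude comparison mixes populations; the stratum-specific rates are the causally relevant ones.
Standardising community supervision to the population offence seriousness mix: 0.242·18/106 + 0.334·111/267 + 0.425·268/427 = 0.446.

0.45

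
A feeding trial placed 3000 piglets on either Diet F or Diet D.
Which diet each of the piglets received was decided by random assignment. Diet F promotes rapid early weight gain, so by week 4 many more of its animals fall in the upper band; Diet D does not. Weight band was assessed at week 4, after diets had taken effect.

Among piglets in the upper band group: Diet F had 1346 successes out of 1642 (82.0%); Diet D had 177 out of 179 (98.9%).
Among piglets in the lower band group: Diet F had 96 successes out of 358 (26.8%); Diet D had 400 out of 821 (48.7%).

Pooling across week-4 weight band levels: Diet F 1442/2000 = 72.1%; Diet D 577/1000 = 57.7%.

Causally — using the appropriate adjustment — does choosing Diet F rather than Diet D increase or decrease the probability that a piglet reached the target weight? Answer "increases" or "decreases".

increases

Week-4 weight band is downstream of the diet. One should not condition on a consequence of treatment, so the overall rates are the right comparison.
Pooled: Diet F 72.1% vs Diet D 57.7%; Diet F is higher overall.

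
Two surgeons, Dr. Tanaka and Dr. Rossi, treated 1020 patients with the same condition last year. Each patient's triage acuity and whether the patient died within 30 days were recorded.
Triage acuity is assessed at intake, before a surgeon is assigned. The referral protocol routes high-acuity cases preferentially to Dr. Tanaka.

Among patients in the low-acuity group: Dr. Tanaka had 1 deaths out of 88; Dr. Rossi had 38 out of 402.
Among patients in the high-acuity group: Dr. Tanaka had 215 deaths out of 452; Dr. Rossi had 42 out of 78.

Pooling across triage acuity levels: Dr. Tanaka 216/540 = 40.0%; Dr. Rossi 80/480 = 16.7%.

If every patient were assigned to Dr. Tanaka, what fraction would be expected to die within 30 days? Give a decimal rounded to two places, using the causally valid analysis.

The imbalance in triage acuity arose from how patients were allocated, not from anything the surgeon did; and triage acuity independently affects the outcome. The pooled gap is confounded — condition on triage acuity.
Standardising Dr. Tanaka to the population triage acuity mix: 0.480·1/88 + 0.520·215/452 = 0.253.

0.25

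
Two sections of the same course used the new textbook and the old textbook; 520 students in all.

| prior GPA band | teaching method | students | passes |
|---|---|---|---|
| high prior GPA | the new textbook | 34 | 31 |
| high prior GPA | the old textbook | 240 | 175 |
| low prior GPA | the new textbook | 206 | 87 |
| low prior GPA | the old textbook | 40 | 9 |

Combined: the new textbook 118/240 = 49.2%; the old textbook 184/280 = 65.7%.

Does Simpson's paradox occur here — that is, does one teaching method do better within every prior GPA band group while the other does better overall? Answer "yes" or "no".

yes

Within each prior GPA band level (high prior GPA 91.2% vs 72.9%; low prior GPA 42.2% vs 22.5%), the new textbook has the higher rate every time. Pooled: 49.2% vs 65.7% — the old textbook has the higher rate overall. The two comparisons disagree.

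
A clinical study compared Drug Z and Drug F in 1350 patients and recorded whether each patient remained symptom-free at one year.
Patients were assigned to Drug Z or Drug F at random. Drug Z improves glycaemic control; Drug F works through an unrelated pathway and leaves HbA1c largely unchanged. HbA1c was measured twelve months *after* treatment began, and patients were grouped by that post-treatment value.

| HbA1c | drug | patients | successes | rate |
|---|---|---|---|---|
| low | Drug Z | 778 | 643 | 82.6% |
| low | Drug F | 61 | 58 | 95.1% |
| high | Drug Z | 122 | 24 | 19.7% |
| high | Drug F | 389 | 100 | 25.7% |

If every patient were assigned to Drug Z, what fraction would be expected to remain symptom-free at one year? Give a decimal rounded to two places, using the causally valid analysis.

Within every HbA1c level Drug F has the higher rate, yet pooled Drug Z does — Simpson's reversal.
Because the drug influences HbA1c, HbA1c is a post-treatment mediator, not a confounder. Stratifying on it would bias the estimate; the causal effect is the crude pooled difference.
So P(outcome | do(Drug Z)) is just the pooled rate for Drug Z: 667/900 = 0.741.

0.74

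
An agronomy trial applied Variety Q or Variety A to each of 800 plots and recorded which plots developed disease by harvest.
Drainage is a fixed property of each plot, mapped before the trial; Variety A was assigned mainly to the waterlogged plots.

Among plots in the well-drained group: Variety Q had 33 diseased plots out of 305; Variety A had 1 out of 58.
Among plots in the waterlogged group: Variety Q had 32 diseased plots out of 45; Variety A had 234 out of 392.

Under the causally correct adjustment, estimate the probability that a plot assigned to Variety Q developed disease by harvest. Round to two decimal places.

Nothing the variety does changes field drainage; the imbalance is an allocation artefact. With field drainage also predicting the outcome, the pooled figure is confounded, and the within-stratum comparison is the causal one.
Standardising Variety Q to the population field drainage mix: 0.454·33/305 + 0.546·32/45 = 0.438.

0.44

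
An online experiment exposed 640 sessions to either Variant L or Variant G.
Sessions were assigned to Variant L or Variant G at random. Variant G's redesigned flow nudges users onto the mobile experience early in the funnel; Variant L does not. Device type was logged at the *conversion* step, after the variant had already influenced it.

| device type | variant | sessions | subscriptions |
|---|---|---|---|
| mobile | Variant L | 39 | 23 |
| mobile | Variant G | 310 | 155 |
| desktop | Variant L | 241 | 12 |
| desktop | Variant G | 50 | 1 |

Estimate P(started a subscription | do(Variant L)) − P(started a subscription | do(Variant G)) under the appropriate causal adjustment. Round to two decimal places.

-0.31

Device type is recorded after the variant and is itself shifted by it — it sits on the causal path from variant to outcome. Conditioning on a mediator would strip out part of the effect we want; the pooled comparison gives the total causal effect.
The causal difference is the pooled difference: 0.125 − 0.433 = -0.308.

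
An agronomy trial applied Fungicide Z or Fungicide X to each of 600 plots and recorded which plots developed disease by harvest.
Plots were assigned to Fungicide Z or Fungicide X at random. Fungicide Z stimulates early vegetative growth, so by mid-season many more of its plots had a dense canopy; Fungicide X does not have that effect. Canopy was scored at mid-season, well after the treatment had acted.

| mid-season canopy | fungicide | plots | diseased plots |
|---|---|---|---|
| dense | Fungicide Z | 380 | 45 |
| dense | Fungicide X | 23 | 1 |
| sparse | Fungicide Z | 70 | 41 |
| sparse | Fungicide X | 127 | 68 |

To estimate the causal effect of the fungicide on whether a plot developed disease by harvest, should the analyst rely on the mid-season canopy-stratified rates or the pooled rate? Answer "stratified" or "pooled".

pooled

The mid-season canopy-specific comparison favours Fungicide X throughout, but the pooled figures favour Fungicide Z. The question is whether to condition on mid-season canopy.
Mid-season canopy here is a post-treatment variable shaped by the fungicide; conditioning on it would introduce bias rather than remove it. The overall comparison is the causal one.
Pooled: Fungicide Z 19.1% vs Fungicide X 46.0%; Fungicide Z is lower overall.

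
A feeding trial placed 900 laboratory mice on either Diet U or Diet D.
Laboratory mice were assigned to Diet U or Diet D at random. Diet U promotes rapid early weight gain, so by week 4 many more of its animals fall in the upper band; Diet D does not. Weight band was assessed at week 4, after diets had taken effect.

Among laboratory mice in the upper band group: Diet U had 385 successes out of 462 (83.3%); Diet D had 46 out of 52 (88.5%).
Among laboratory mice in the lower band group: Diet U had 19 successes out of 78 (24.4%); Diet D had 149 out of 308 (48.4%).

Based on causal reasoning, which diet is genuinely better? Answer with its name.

Diet U

Week-4 weight band is recorded after the diet and is itself shifted by it — it sits on the causal path from diet to outcome. Conditioning on a mediator would strip out part of the effect we want; the pooled comparison gives the total causal effect.
Pooled: Diet U 74.8% vs Diet D 54.2%; Diet U is higher overall.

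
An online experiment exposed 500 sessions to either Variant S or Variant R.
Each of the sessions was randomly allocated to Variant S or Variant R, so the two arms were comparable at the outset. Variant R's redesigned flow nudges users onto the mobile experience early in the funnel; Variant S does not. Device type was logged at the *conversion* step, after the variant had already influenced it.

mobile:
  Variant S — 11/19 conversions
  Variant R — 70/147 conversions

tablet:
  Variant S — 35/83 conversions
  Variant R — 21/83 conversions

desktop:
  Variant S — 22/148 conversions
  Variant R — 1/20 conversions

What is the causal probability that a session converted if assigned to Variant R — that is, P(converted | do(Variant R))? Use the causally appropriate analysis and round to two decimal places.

0.37

Device type lies on the pathway variant → device type → outcome, so adjusting for it blocks the indirect effect. For the total causal effect of variant, use the unadjusted pooled rates.
So P(outcome | do(Variant R)) is just the pooled rate for Variant R: 92/250 = 0.368.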